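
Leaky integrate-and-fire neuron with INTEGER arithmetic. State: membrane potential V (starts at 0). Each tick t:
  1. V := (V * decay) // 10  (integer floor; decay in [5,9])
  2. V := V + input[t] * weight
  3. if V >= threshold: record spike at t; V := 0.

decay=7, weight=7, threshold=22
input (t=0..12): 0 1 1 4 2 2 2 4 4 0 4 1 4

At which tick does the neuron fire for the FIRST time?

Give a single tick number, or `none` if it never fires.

t=0: input=0 -> V=0
t=1: input=1 -> V=7
t=2: input=1 -> V=11
t=3: input=4 -> V=0 FIRE
t=4: input=2 -> V=14
t=5: input=2 -> V=0 FIRE
t=6: input=2 -> V=14
t=7: input=4 -> V=0 FIRE
t=8: input=4 -> V=0 FIRE
t=9: input=0 -> V=0
t=10: input=4 -> V=0 FIRE
t=11: input=1 -> V=7
t=12: input=4 -> V=0 FIRE

Answer: 3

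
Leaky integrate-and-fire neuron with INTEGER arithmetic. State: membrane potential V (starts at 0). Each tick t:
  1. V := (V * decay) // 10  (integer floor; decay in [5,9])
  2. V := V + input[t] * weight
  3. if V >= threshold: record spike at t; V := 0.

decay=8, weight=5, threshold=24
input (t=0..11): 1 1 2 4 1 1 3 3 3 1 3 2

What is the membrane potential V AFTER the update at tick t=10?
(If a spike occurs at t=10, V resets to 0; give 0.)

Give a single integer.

Answer: 0

Derivation:
t=0: input=1 -> V=5
t=1: input=1 -> V=9
t=2: input=2 -> V=17
t=3: input=4 -> V=0 FIRE
t=4: input=1 -> V=5
t=5: input=1 -> V=9
t=6: input=3 -> V=22
t=7: input=3 -> V=0 FIRE
t=8: input=3 -> V=15
t=9: input=1 -> V=17
t=10: input=3 -> V=0 FIRE
t=11: input=2 -> V=10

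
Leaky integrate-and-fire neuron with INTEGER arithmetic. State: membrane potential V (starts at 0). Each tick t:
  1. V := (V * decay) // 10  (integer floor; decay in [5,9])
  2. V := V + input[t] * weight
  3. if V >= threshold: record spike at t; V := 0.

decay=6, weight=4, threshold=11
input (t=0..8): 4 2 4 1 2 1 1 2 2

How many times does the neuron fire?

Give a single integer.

t=0: input=4 -> V=0 FIRE
t=1: input=2 -> V=8
t=2: input=4 -> V=0 FIRE
t=3: input=1 -> V=4
t=4: input=2 -> V=10
t=5: input=1 -> V=10
t=6: input=1 -> V=10
t=7: input=2 -> V=0 FIRE
t=8: input=2 -> V=8

Answer: 3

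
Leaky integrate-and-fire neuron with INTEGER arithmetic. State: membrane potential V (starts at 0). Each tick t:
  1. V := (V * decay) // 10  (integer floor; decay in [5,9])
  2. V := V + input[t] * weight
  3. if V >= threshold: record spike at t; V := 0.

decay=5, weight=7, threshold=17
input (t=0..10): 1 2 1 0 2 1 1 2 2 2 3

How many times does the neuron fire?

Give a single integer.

t=0: input=1 -> V=7
t=1: input=2 -> V=0 FIRE
t=2: input=1 -> V=7
t=3: input=0 -> V=3
t=4: input=2 -> V=15
t=5: input=1 -> V=14
t=6: input=1 -> V=14
t=7: input=2 -> V=0 FIRE
t=8: input=2 -> V=14
t=9: input=2 -> V=0 FIRE
t=10: input=3 -> V=0 FIRE

Answer: 4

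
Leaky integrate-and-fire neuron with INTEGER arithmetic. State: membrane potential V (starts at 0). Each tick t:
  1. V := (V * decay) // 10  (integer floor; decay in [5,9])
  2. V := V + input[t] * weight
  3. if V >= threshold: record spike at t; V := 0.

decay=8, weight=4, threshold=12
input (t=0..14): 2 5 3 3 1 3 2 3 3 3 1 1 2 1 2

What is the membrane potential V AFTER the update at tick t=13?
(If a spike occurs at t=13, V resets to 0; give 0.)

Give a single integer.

t=0: input=2 -> V=8
t=1: input=5 -> V=0 FIRE
t=2: input=3 -> V=0 FIRE
t=3: input=3 -> V=0 FIRE
t=4: input=1 -> V=4
t=5: input=3 -> V=0 FIRE
t=6: input=2 -> V=8
t=7: input=3 -> V=0 FIRE
t=8: input=3 -> V=0 FIRE
t=9: input=3 -> V=0 FIRE
t=10: input=1 -> V=4
t=11: input=1 -> V=7
t=12: input=2 -> V=0 FIRE
t=13: input=1 -> V=4
t=14: input=2 -> V=11

Answer: 4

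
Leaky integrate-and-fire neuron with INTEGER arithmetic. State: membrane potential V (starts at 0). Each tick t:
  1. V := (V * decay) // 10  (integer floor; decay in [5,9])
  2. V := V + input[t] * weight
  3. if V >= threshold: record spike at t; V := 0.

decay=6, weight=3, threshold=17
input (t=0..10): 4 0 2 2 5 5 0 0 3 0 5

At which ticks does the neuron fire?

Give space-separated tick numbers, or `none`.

Answer: 4 10

Derivation:
t=0: input=4 -> V=12
t=1: input=0 -> V=7
t=2: input=2 -> V=10
t=3: input=2 -> V=12
t=4: input=5 -> V=0 FIRE
t=5: input=5 -> V=15
t=6: input=0 -> V=9
t=7: input=0 -> V=5
t=8: input=3 -> V=12
t=9: input=0 -> V=7
t=10: input=5 -> V=0 FIRE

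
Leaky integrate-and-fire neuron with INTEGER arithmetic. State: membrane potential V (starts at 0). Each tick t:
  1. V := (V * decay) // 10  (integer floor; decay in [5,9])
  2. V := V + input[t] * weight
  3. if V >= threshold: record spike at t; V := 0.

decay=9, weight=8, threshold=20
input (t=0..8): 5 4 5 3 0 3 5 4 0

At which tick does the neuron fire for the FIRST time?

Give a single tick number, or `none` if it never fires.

Answer: 0

Derivation:
t=0: input=5 -> V=0 FIRE
t=1: input=4 -> V=0 FIRE
t=2: input=5 -> V=0 FIRE
t=3: input=3 -> V=0 FIRE
t=4: input=0 -> V=0
t=5: input=3 -> V=0 FIRE
t=6: input=5 -> V=0 FIRE
t=7: input=4 -> V=0 FIRE
t=8: input=0 -> V=0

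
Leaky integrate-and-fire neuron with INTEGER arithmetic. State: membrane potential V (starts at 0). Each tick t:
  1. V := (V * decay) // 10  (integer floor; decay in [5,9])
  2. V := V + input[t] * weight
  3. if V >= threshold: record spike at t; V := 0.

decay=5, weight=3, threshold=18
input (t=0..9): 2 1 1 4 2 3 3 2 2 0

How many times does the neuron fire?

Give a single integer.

Answer: 0

Derivation:
t=0: input=2 -> V=6
t=1: input=1 -> V=6
t=2: input=1 -> V=6
t=3: input=4 -> V=15
t=4: input=2 -> V=13
t=5: input=3 -> V=15
t=6: input=3 -> V=16
t=7: input=2 -> V=14
t=8: input=2 -> V=13
t=9: input=0 -> V=6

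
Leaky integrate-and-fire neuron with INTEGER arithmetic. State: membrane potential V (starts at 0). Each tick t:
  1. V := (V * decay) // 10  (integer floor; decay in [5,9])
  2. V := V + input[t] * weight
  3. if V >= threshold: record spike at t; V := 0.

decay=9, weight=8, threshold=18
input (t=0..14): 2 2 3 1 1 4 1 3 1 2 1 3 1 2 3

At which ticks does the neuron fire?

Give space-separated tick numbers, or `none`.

Answer: 1 2 5 7 9 11 13 14

Derivation:
t=0: input=2 -> V=16
t=1: input=2 -> V=0 FIRE
t=2: input=3 -> V=0 FIRE
t=3: input=1 -> V=8
t=4: input=1 -> V=15
t=5: input=4 -> V=0 FIRE
t=6: input=1 -> V=8
t=7: input=3 -> V=0 FIRE
t=8: input=1 -> V=8
t=9: input=2 -> V=0 FIRE
t=10: input=1 -> V=8
t=11: input=3 -> V=0 FIRE
t=12: input=1 -> V=8
t=13: input=2 -> V=0 FIRE
t=14: input=3 -> V=0 FIRE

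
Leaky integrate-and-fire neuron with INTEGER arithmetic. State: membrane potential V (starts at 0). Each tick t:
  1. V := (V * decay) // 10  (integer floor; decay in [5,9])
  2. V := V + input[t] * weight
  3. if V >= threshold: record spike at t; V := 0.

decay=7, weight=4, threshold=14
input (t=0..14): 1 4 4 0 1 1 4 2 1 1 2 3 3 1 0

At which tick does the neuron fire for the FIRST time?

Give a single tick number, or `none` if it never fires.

t=0: input=1 -> V=4
t=1: input=4 -> V=0 FIRE
t=2: input=4 -> V=0 FIRE
t=3: input=0 -> V=0
t=4: input=1 -> V=4
t=5: input=1 -> V=6
t=6: input=4 -> V=0 FIRE
t=7: input=2 -> V=8
t=8: input=1 -> V=9
t=9: input=1 -> V=10
t=10: input=2 -> V=0 FIRE
t=11: input=3 -> V=12
t=12: input=3 -> V=0 FIRE
t=13: input=1 -> V=4
t=14: input=0 -> V=2

Answer: 1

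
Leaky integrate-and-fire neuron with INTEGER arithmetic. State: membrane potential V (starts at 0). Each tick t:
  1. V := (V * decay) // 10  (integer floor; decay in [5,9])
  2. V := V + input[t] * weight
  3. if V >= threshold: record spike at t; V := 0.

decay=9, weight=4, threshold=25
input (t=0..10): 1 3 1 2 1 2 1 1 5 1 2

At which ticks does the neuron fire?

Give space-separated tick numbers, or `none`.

t=0: input=1 -> V=4
t=1: input=3 -> V=15
t=2: input=1 -> V=17
t=3: input=2 -> V=23
t=4: input=1 -> V=24
t=5: input=2 -> V=0 FIRE
t=6: input=1 -> V=4
t=7: input=1 -> V=7
t=8: input=5 -> V=0 FIRE
t=9: input=1 -> V=4
t=10: input=2 -> V=11

Answer: 5 8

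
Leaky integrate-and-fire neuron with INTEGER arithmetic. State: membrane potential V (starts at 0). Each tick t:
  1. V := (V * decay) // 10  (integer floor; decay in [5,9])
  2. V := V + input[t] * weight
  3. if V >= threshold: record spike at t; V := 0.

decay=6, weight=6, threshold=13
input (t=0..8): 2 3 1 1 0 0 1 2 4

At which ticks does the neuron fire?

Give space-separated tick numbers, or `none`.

Answer: 1 7 8

Derivation:
t=0: input=2 -> V=12
t=1: input=3 -> V=0 FIRE
t=2: input=1 -> V=6
t=3: input=1 -> V=9
t=4: input=0 -> V=5
t=5: input=0 -> V=3
t=6: input=1 -> V=7
t=7: input=2 -> V=0 FIRE
t=8: input=4 -> V=0 FIRE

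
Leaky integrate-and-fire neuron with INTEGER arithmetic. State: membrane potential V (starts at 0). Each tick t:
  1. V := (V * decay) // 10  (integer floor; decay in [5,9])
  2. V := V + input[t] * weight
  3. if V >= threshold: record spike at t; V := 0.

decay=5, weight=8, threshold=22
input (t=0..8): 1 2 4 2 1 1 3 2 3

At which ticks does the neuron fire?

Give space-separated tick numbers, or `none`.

Answer: 2 6 8

Derivation:
t=0: input=1 -> V=8
t=1: input=2 -> V=20
t=2: input=4 -> V=0 FIRE
t=3: input=2 -> V=16
t=4: input=1 -> V=16
t=5: input=1 -> V=16
t=6: input=3 -> V=0 FIRE
t=7: input=2 -> V=16
t=8: input=3 -> V=0 FIRE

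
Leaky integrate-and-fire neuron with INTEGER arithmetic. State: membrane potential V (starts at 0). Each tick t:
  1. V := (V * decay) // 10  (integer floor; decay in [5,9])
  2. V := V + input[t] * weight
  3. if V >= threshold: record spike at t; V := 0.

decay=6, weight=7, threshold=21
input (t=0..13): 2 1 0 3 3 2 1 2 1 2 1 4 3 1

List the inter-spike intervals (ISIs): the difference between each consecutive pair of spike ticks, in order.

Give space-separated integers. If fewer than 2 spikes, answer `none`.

Answer: 1 3 4 1

Derivation:
t=0: input=2 -> V=14
t=1: input=1 -> V=15
t=2: input=0 -> V=9
t=3: input=3 -> V=0 FIRE
t=4: input=3 -> V=0 FIRE
t=5: input=2 -> V=14
t=6: input=1 -> V=15
t=7: input=2 -> V=0 FIRE
t=8: input=1 -> V=7
t=9: input=2 -> V=18
t=10: input=1 -> V=17
t=11: input=4 -> V=0 FIRE
t=12: input=3 -> V=0 FIRE
t=13: input=1 -> V=7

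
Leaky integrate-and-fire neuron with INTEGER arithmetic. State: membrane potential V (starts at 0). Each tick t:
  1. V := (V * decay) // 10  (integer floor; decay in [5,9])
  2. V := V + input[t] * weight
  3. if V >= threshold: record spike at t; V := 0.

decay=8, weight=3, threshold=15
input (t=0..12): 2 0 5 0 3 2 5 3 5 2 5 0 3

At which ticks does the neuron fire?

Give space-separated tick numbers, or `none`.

Answer: 2 6 8 10

Derivation:
t=0: input=2 -> V=6
t=1: input=0 -> V=4
t=2: input=5 -> V=0 FIRE
t=3: input=0 -> V=0
t=4: input=3 -> V=9
t=5: input=2 -> V=13
t=6: input=5 -> V=0 FIRE
t=7: input=3 -> V=9
t=8: input=5 -> V=0 FIRE
t=9: input=2 -> V=6
t=10: input=5 -> V=0 FIRE
t=11: input=0 -> V=0
t=12: input=3 -> V=9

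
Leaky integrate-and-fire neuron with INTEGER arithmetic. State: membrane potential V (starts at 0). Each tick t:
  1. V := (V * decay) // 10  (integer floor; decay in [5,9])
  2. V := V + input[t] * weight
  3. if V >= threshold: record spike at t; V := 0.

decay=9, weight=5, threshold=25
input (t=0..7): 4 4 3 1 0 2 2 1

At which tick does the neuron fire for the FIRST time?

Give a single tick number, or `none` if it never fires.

t=0: input=4 -> V=20
t=1: input=4 -> V=0 FIRE
t=2: input=3 -> V=15
t=3: input=1 -> V=18
t=4: input=0 -> V=16
t=5: input=2 -> V=24
t=6: input=2 -> V=0 FIRE
t=7: input=1 -> V=5

Answer: 1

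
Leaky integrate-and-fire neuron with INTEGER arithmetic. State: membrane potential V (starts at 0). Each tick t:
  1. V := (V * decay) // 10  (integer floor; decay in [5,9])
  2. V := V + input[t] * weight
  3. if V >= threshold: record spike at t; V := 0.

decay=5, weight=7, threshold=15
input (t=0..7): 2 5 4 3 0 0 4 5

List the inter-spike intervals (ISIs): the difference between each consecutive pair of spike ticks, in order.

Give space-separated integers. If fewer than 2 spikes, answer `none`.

t=0: input=2 -> V=14
t=1: input=5 -> V=0 FIRE
t=2: input=4 -> V=0 FIRE
t=3: input=3 -> V=0 FIRE
t=4: input=0 -> V=0
t=5: input=0 -> V=0
t=6: input=4 -> V=0 FIRE
t=7: input=5 -> V=0 FIRE

Answer: 1 1 3 1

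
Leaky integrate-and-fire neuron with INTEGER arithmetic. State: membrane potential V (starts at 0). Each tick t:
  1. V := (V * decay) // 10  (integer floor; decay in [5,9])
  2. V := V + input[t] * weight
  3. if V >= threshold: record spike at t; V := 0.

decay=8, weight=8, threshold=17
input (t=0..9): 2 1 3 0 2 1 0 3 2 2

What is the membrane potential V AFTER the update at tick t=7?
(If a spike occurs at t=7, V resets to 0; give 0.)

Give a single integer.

Answer: 0

Derivation:
t=0: input=2 -> V=16
t=1: input=1 -> V=0 FIRE
t=2: input=3 -> V=0 FIRE
t=3: input=0 -> V=0
t=4: input=2 -> V=16
t=5: input=1 -> V=0 FIRE
t=6: input=0 -> V=0
t=7: input=3 -> V=0 FIRE
t=8: input=2 -> V=16
t=9: input=2 -> V=0 FIRE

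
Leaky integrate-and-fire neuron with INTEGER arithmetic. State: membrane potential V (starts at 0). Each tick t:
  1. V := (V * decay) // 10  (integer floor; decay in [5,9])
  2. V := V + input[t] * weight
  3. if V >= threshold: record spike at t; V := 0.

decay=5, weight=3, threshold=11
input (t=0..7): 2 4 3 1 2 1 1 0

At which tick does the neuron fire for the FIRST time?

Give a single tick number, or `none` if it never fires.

t=0: input=2 -> V=6
t=1: input=4 -> V=0 FIRE
t=2: input=3 -> V=9
t=3: input=1 -> V=7
t=4: input=2 -> V=9
t=5: input=1 -> V=7
t=6: input=1 -> V=6
t=7: input=0 -> V=3

Answer: 1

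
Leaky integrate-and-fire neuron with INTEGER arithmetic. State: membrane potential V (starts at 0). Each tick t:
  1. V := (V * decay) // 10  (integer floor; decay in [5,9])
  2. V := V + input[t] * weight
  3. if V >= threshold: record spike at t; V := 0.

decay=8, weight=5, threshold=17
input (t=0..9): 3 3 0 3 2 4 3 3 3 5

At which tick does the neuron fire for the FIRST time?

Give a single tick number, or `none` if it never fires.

t=0: input=3 -> V=15
t=1: input=3 -> V=0 FIRE
t=2: input=0 -> V=0
t=3: input=3 -> V=15
t=4: input=2 -> V=0 FIRE
t=5: input=4 -> V=0 FIRE
t=6: input=3 -> V=15
t=7: input=3 -> V=0 FIRE
t=8: input=3 -> V=15
t=9: input=5 -> V=0 FIRE

Answer: 1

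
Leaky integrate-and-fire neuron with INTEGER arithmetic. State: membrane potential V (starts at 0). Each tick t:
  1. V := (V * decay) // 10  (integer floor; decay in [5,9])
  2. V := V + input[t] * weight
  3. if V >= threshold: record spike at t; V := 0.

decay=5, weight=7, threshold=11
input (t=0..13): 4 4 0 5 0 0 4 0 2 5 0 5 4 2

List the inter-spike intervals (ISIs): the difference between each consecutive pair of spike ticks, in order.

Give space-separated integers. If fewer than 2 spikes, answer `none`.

Answer: 1 2 3 2 1 2 1 1

Derivation:
t=0: input=4 -> V=0 FIRE
t=1: input=4 -> V=0 FIRE
t=2: input=0 -> V=0
t=3: input=5 -> V=0 FIRE
t=4: input=0 -> V=0
t=5: input=0 -> V=0
t=6: input=4 -> V=0 FIRE
t=7: input=0 -> V=0
t=8: input=2 -> V=0 FIRE
t=9: input=5 -> V=0 FIRE
t=10: input=0 -> V=0
t=11: input=5 -> V=0 FIRE
t=12: input=4 -> V=0 FIRE
t=13: input=2 -> V=0 FIRE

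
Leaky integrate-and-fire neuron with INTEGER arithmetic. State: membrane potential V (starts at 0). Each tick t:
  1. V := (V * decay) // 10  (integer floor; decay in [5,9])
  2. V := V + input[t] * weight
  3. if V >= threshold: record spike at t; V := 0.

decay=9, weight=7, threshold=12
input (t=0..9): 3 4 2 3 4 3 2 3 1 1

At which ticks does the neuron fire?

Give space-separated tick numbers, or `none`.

Answer: 0 1 2 3 4 5 6 7 9

Derivation:
t=0: input=3 -> V=0 FIRE
t=1: input=4 -> V=0 FIRE
t=2: input=2 -> V=0 FIRE
t=3: input=3 -> V=0 FIRE
t=4: input=4 -> V=0 FIRE
t=5: input=3 -> V=0 FIRE
t=6: input=2 -> V=0 FIRE
t=7: input=3 -> V=0 FIRE
t=8: input=1 -> V=7
t=9: input=1 -> V=0 FIRE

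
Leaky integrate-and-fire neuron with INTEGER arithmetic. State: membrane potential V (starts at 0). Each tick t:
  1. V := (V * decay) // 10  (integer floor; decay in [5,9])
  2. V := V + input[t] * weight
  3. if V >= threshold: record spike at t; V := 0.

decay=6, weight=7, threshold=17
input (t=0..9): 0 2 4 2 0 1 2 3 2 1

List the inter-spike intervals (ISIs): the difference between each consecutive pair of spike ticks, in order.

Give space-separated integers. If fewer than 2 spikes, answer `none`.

t=0: input=0 -> V=0
t=1: input=2 -> V=14
t=2: input=4 -> V=0 FIRE
t=3: input=2 -> V=14
t=4: input=0 -> V=8
t=5: input=1 -> V=11
t=6: input=2 -> V=0 FIRE
t=7: input=3 -> V=0 FIRE
t=8: input=2 -> V=14
t=9: input=1 -> V=15

Answer: 4 1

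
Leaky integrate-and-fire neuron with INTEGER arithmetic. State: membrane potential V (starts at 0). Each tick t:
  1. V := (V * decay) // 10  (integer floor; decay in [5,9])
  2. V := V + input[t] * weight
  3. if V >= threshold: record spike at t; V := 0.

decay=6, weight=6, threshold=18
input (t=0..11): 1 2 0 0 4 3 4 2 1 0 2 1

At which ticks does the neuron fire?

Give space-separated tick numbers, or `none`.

t=0: input=1 -> V=6
t=1: input=2 -> V=15
t=2: input=0 -> V=9
t=3: input=0 -> V=5
t=4: input=4 -> V=0 FIRE
t=5: input=3 -> V=0 FIRE
t=6: input=4 -> V=0 FIRE
t=7: input=2 -> V=12
t=8: input=1 -> V=13
t=9: input=0 -> V=7
t=10: input=2 -> V=16
t=11: input=1 -> V=15

Answer: 4 5 6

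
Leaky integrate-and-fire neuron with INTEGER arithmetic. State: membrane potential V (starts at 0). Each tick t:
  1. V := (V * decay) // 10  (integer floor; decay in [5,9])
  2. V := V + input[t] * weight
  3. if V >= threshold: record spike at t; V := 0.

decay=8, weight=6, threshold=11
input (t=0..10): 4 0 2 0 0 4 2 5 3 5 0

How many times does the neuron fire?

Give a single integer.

Answer: 7

Derivation:
t=0: input=4 -> V=0 FIRE
t=1: input=0 -> V=0
t=2: input=2 -> V=0 FIRE
t=3: input=0 -> V=0
t=4: input=0 -> V=0
t=5: input=4 -> V=0 FIRE
t=6: input=2 -> V=0 FIRE
t=7: input=5 -> V=0 FIRE
t=8: input=3 -> V=0 FIRE
t=9: input=5 -> V=0 FIRE
t=10: input=0 -> V=0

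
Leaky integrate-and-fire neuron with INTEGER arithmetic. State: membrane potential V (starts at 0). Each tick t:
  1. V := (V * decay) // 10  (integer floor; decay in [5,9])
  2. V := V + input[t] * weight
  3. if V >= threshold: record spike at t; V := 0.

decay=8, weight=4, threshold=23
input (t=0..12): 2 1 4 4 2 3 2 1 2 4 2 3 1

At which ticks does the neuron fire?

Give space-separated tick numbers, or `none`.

t=0: input=2 -> V=8
t=1: input=1 -> V=10
t=2: input=4 -> V=0 FIRE
t=3: input=4 -> V=16
t=4: input=2 -> V=20
t=5: input=3 -> V=0 FIRE
t=6: input=2 -> V=8
t=7: input=1 -> V=10
t=8: input=2 -> V=16
t=9: input=4 -> V=0 FIRE
t=10: input=2 -> V=8
t=11: input=3 -> V=18
t=12: input=1 -> V=18

Answer: 2 5 9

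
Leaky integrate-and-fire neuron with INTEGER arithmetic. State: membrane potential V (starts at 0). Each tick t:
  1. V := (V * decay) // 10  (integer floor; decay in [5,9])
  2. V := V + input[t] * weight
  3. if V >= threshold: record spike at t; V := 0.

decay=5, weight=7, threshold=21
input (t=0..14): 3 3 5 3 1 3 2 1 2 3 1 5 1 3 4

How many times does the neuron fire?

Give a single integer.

t=0: input=3 -> V=0 FIRE
t=1: input=3 -> V=0 FIRE
t=2: input=5 -> V=0 FIRE
t=3: input=3 -> V=0 FIRE
t=4: input=1 -> V=7
t=5: input=3 -> V=0 FIRE
t=6: input=2 -> V=14
t=7: input=1 -> V=14
t=8: input=2 -> V=0 FIRE
t=9: input=3 -> V=0 FIRE
t=10: input=1 -> V=7
t=11: input=5 -> V=0 FIRE
t=12: input=1 -> V=7
t=13: input=3 -> V=0 FIRE
t=14: input=4 -> V=0 FIRE

Answer: 10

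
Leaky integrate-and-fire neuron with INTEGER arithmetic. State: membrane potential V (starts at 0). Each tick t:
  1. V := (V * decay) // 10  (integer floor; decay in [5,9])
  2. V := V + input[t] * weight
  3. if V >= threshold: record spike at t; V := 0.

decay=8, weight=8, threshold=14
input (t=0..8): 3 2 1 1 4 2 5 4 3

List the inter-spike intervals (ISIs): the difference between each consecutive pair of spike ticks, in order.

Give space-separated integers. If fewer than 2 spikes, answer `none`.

Answer: 1 2 1 1 1 1 1

Derivation:
t=0: input=3 -> V=0 FIRE
t=1: input=2 -> V=0 FIRE
t=2: input=1 -> V=8
t=3: input=1 -> V=0 FIRE
t=4: input=4 -> V=0 FIRE
t=5: input=2 -> V=0 FIRE
t=6: input=5 -> V=0 FIRE
t=7: input=4 -> V=0 FIRE
t=8: input=3 -> V=0 FIRE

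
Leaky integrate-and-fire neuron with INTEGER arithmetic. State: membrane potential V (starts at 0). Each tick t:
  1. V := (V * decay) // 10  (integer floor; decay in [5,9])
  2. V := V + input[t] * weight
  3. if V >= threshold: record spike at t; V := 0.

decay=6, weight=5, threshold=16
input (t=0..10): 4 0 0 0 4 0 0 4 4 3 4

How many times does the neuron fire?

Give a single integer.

t=0: input=4 -> V=0 FIRE
t=1: input=0 -> V=0
t=2: input=0 -> V=0
t=3: input=0 -> V=0
t=4: input=4 -> V=0 FIRE
t=5: input=0 -> V=0
t=6: input=0 -> V=0
t=7: input=4 -> V=0 FIRE
t=8: input=4 -> V=0 FIRE
t=9: input=3 -> V=15
t=10: input=4 -> V=0 FIRE

Answer: 5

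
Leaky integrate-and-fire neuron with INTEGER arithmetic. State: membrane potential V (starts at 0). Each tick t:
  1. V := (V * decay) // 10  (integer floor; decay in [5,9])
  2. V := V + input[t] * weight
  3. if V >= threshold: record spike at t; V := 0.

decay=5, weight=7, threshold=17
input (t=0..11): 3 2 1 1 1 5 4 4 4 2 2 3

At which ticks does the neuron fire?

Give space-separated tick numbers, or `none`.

t=0: input=3 -> V=0 FIRE
t=1: input=2 -> V=14
t=2: input=1 -> V=14
t=3: input=1 -> V=14
t=4: input=1 -> V=14
t=5: input=5 -> V=0 FIRE
t=6: input=4 -> V=0 FIRE
t=7: input=4 -> V=0 FIRE
t=8: input=4 -> V=0 FIRE
t=9: input=2 -> V=14
t=10: input=2 -> V=0 FIRE
t=11: input=3 -> V=0 FIRE

Answer: 0 5 6 7 8 10 11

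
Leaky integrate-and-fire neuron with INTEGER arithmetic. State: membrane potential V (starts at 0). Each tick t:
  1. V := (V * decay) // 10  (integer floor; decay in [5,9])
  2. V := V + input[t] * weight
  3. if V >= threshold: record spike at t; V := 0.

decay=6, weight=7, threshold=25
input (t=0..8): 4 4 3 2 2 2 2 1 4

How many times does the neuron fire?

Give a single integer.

t=0: input=4 -> V=0 FIRE
t=1: input=4 -> V=0 FIRE
t=2: input=3 -> V=21
t=3: input=2 -> V=0 FIRE
t=4: input=2 -> V=14
t=5: input=2 -> V=22
t=6: input=2 -> V=0 FIRE
t=7: input=1 -> V=7
t=8: input=4 -> V=0 FIRE

Answer: 5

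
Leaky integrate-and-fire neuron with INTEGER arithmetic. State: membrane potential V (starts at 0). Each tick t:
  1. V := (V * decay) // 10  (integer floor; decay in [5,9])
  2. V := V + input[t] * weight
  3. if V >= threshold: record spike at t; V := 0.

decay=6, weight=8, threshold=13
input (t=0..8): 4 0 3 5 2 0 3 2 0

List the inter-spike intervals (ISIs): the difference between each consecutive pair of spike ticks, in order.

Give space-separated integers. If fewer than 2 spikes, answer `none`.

t=0: input=4 -> V=0 FIRE
t=1: input=0 -> V=0
t=2: input=3 -> V=0 FIRE
t=3: input=5 -> V=0 FIRE
t=4: input=2 -> V=0 FIRE
t=5: input=0 -> V=0
t=6: input=3 -> V=0 FIRE
t=7: input=2 -> V=0 FIRE
t=8: input=0 -> V=0

Answer: 2 1 1 2 1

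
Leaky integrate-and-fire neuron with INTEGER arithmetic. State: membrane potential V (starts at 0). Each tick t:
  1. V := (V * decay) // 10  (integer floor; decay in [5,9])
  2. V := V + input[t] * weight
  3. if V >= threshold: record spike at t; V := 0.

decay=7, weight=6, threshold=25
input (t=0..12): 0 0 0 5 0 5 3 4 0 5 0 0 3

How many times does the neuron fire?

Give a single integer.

Answer: 4

Derivation:
t=0: input=0 -> V=0
t=1: input=0 -> V=0
t=2: input=0 -> V=0
t=3: input=5 -> V=0 FIRE
t=4: input=0 -> V=0
t=5: input=5 -> V=0 FIRE
t=6: input=3 -> V=18
t=7: input=4 -> V=0 FIRE
t=8: input=0 -> V=0
t=9: input=5 -> V=0 FIRE
t=10: input=0 -> V=0
t=11: input=0 -> V=0
t=12: input=3 -> V=18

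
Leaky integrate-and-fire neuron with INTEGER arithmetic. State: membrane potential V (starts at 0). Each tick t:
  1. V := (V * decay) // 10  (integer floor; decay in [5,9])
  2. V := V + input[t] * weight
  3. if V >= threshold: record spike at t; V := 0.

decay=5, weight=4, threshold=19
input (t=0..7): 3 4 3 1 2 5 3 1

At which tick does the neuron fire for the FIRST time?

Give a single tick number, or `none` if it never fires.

Answer: 1

Derivation:
t=0: input=3 -> V=12
t=1: input=4 -> V=0 FIRE
t=2: input=3 -> V=12
t=3: input=1 -> V=10
t=4: input=2 -> V=13
t=5: input=5 -> V=0 FIRE
t=6: input=3 -> V=12
t=7: input=1 -> V=10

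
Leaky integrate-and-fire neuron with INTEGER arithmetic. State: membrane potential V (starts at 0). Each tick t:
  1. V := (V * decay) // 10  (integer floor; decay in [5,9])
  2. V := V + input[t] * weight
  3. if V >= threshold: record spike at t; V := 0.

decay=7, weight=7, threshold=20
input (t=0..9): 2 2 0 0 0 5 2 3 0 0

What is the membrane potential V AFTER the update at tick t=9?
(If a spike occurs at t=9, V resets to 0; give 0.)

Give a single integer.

t=0: input=2 -> V=14
t=1: input=2 -> V=0 FIRE
t=2: input=0 -> V=0
t=3: input=0 -> V=0
t=4: input=0 -> V=0
t=5: input=5 -> V=0 FIRE
t=6: input=2 -> V=14
t=7: input=3 -> V=0 FIRE
t=8: input=0 -> V=0
t=9: input=0 -> V=0

Answer: 0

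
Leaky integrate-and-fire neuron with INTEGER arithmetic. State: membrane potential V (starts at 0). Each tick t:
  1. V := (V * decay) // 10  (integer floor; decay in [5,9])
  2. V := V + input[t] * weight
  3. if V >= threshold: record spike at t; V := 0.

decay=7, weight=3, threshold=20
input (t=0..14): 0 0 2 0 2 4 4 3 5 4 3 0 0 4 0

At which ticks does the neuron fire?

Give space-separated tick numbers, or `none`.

t=0: input=0 -> V=0
t=1: input=0 -> V=0
t=2: input=2 -> V=6
t=3: input=0 -> V=4
t=4: input=2 -> V=8
t=5: input=4 -> V=17
t=6: input=4 -> V=0 FIRE
t=7: input=3 -> V=9
t=8: input=5 -> V=0 FIRE
t=9: input=4 -> V=12
t=10: input=3 -> V=17
t=11: input=0 -> V=11
t=12: input=0 -> V=7
t=13: input=4 -> V=16
t=14: input=0 -> V=11

Answer: 6 8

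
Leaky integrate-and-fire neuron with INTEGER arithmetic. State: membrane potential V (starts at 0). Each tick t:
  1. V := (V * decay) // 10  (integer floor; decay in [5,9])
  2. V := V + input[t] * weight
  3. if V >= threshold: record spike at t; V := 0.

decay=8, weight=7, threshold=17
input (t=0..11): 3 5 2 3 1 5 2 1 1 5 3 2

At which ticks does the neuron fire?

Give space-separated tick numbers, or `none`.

Answer: 0 1 3 5 7 9 10

Derivation:
t=0: input=3 -> V=0 FIRE
t=1: input=5 -> V=0 FIRE
t=2: input=2 -> V=14
t=3: input=3 -> V=0 FIRE
t=4: input=1 -> V=7
t=5: input=5 -> V=0 FIRE
t=6: input=2 -> V=14
t=7: input=1 -> V=0 FIRE
t=8: input=1 -> V=7
t=9: input=5 -> V=0 FIRE
t=10: input=3 -> V=0 FIRE
t=11: input=2 -> V=14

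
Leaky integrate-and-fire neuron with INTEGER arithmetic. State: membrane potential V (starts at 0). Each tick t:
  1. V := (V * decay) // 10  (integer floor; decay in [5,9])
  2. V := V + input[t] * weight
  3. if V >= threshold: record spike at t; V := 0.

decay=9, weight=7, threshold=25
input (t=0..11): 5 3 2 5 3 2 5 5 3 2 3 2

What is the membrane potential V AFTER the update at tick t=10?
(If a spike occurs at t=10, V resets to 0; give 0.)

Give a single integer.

t=0: input=5 -> V=0 FIRE
t=1: input=3 -> V=21
t=2: input=2 -> V=0 FIRE
t=3: input=5 -> V=0 FIRE
t=4: input=3 -> V=21
t=5: input=2 -> V=0 FIRE
t=6: input=5 -> V=0 FIRE
t=7: input=5 -> V=0 FIRE
t=8: input=3 -> V=21
t=9: input=2 -> V=0 FIRE
t=10: input=3 -> V=21
t=11: input=2 -> V=0 FIRE

Answer: 21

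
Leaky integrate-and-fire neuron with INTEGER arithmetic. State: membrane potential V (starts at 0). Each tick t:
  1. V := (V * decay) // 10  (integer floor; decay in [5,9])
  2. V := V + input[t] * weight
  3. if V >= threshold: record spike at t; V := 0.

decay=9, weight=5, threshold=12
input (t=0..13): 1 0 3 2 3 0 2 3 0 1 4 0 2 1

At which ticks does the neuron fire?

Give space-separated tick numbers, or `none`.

Answer: 2 4 7 10 13

Derivation:
t=0: input=1 -> V=5
t=1: input=0 -> V=4
t=2: input=3 -> V=0 FIRE
t=3: input=2 -> V=10
t=4: input=3 -> V=0 FIRE
t=5: input=0 -> V=0
t=6: input=2 -> V=10
t=7: input=3 -> V=0 FIRE
t=8: input=0 -> V=0
t=9: input=1 -> V=5
t=10: input=4 -> V=0 FIRE
t=11: input=0 -> V=0
t=12: input=2 -> V=10
t=13: input=1 -> V=0 FIRE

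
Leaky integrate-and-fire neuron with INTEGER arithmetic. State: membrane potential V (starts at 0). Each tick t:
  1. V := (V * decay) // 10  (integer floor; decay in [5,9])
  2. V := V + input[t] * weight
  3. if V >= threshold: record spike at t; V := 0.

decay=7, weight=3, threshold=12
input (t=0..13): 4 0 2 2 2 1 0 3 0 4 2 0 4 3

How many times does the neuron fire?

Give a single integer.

Answer: 4

Derivation:
t=0: input=4 -> V=0 FIRE
t=1: input=0 -> V=0
t=2: input=2 -> V=6
t=3: input=2 -> V=10
t=4: input=2 -> V=0 FIRE
t=5: input=1 -> V=3
t=6: input=0 -> V=2
t=7: input=3 -> V=10
t=8: input=0 -> V=7
t=9: input=4 -> V=0 FIRE
t=10: input=2 -> V=6
t=11: input=0 -> V=4
t=12: input=4 -> V=0 FIRE
t=13: input=3 -> V=9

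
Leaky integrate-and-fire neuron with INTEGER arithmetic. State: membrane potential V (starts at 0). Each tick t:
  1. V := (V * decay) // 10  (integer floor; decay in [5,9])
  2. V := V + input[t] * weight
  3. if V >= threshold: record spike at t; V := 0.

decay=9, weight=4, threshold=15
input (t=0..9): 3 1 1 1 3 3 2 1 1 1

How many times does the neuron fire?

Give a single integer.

t=0: input=3 -> V=12
t=1: input=1 -> V=14
t=2: input=1 -> V=0 FIRE
t=3: input=1 -> V=4
t=4: input=3 -> V=0 FIRE
t=5: input=3 -> V=12
t=6: input=2 -> V=0 FIRE
t=7: input=1 -> V=4
t=8: input=1 -> V=7
t=9: input=1 -> V=10

Answer: 3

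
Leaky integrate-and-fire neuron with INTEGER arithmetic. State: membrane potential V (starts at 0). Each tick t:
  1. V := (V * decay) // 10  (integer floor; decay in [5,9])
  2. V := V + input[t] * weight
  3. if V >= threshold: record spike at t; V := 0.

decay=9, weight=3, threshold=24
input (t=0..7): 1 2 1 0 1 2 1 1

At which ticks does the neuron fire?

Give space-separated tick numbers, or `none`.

t=0: input=1 -> V=3
t=1: input=2 -> V=8
t=2: input=1 -> V=10
t=3: input=0 -> V=9
t=4: input=1 -> V=11
t=5: input=2 -> V=15
t=6: input=1 -> V=16
t=7: input=1 -> V=17

Answer: none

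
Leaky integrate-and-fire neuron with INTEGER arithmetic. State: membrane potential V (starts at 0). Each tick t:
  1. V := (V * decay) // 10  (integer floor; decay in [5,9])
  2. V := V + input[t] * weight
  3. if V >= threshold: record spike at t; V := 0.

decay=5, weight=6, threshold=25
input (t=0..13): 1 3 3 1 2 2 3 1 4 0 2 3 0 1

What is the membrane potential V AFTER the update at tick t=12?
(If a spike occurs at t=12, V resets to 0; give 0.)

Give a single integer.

t=0: input=1 -> V=6
t=1: input=3 -> V=21
t=2: input=3 -> V=0 FIRE
t=3: input=1 -> V=6
t=4: input=2 -> V=15
t=5: input=2 -> V=19
t=6: input=3 -> V=0 FIRE
t=7: input=1 -> V=6
t=8: input=4 -> V=0 FIRE
t=9: input=0 -> V=0
t=10: input=2 -> V=12
t=11: input=3 -> V=24
t=12: input=0 -> V=12
t=13: input=1 -> V=12

Answer: 12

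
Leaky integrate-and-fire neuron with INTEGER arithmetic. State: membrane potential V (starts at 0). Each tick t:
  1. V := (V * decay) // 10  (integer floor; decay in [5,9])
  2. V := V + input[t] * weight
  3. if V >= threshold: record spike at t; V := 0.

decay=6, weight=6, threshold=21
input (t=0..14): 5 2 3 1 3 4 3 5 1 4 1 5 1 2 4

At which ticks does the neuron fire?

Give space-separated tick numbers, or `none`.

Answer: 0 2 4 5 7 9 11 14

Derivation:
t=0: input=5 -> V=0 FIRE
t=1: input=2 -> V=12
t=2: input=3 -> V=0 FIRE
t=3: input=1 -> V=6
t=4: input=3 -> V=0 FIRE
t=5: input=4 -> V=0 FIRE
t=6: input=3 -> V=18
t=7: input=5 -> V=0 FIRE
t=8: input=1 -> V=6
t=9: input=4 -> V=0 FIRE
t=10: input=1 -> V=6
t=11: input=5 -> V=0 FIRE
t=12: input=1 -> V=6
t=13: input=2 -> V=15
t=14: input=4 -> V=0 FIRE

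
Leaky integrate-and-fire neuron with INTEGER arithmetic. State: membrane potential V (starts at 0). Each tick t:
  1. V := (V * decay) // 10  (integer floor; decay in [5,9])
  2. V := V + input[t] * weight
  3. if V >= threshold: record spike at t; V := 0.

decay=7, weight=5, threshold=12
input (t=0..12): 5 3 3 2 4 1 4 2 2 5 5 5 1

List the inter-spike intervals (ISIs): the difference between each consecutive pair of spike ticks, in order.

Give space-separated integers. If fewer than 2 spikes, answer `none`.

t=0: input=5 -> V=0 FIRE
t=1: input=3 -> V=0 FIRE
t=2: input=3 -> V=0 FIRE
t=3: input=2 -> V=10
t=4: input=4 -> V=0 FIRE
t=5: input=1 -> V=5
t=6: input=4 -> V=0 FIRE
t=7: input=2 -> V=10
t=8: input=2 -> V=0 FIRE
t=9: input=5 -> V=0 FIRE
t=10: input=5 -> V=0 FIRE
t=11: input=5 -> V=0 FIRE
t=12: input=1 -> V=5

Answer: 1 1 2 2 2 1 1 1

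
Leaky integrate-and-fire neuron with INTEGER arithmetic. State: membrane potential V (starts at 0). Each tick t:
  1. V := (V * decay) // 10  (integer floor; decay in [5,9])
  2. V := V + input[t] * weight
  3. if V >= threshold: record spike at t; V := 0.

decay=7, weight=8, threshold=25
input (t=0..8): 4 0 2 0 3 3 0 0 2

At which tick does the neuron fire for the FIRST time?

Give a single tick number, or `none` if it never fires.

t=0: input=4 -> V=0 FIRE
t=1: input=0 -> V=0
t=2: input=2 -> V=16
t=3: input=0 -> V=11
t=4: input=3 -> V=0 FIRE
t=5: input=3 -> V=24
t=6: input=0 -> V=16
t=7: input=0 -> V=11
t=8: input=2 -> V=23

Answer: 0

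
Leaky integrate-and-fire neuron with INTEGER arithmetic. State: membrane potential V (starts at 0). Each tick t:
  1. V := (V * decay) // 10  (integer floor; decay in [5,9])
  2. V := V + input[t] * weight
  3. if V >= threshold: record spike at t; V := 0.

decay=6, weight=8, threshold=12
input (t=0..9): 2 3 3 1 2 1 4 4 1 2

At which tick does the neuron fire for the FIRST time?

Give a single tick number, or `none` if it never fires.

t=0: input=2 -> V=0 FIRE
t=1: input=3 -> V=0 FIRE
t=2: input=3 -> V=0 FIRE
t=3: input=1 -> V=8
t=4: input=2 -> V=0 FIRE
t=5: input=1 -> V=8
t=6: input=4 -> V=0 FIRE
t=7: input=4 -> V=0 FIRE
t=8: input=1 -> V=8
t=9: input=2 -> V=0 FIRE

Answer: 0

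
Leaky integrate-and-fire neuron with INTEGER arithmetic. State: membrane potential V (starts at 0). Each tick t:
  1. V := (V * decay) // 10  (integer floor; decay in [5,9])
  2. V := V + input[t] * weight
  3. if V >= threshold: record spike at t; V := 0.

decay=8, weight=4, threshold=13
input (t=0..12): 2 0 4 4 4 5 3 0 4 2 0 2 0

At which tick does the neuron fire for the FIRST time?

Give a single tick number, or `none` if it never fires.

Answer: 2

Derivation:
t=0: input=2 -> V=8
t=1: input=0 -> V=6
t=2: input=4 -> V=0 FIRE
t=3: input=4 -> V=0 FIRE
t=4: input=4 -> V=0 FIRE
t=5: input=5 -> V=0 FIRE
t=6: input=3 -> V=12
t=7: input=0 -> V=9
t=8: input=4 -> V=0 FIRE
t=9: input=2 -> V=8
t=10: input=0 -> V=6
t=11: input=2 -> V=12
t=12: input=0 -> V=9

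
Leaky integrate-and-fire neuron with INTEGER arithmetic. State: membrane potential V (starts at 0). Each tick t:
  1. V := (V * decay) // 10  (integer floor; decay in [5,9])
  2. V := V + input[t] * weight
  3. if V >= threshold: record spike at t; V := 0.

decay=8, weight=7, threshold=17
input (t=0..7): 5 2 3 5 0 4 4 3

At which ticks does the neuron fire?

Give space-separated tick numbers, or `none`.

Answer: 0 2 3 5 6 7

Derivation:
t=0: input=5 -> V=0 FIRE
t=1: input=2 -> V=14
t=2: input=3 -> V=0 FIRE
t=3: input=5 -> V=0 FIRE
t=4: input=0 -> V=0
t=5: input=4 -> V=0 FIRE
t=6: input=4 -> V=0 FIRE
t=7: input=3 -> V=0 FIRE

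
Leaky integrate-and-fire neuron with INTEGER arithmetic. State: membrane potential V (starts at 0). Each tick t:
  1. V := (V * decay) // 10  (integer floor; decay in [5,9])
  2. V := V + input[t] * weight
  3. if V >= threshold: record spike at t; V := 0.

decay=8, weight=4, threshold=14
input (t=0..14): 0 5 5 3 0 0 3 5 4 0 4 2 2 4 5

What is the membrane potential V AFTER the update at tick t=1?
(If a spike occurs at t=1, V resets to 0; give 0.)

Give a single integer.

t=0: input=0 -> V=0
t=1: input=5 -> V=0 FIRE
t=2: input=5 -> V=0 FIRE
t=3: input=3 -> V=12
t=4: input=0 -> V=9
t=5: input=0 -> V=7
t=6: input=3 -> V=0 FIRE
t=7: input=5 -> V=0 FIRE
t=8: input=4 -> V=0 FIRE
t=9: input=0 -> V=0
t=10: input=4 -> V=0 FIRE
t=11: input=2 -> V=8
t=12: input=2 -> V=0 FIRE
t=13: input=4 -> V=0 FIRE
t=14: input=5 -> V=0 FIRE

Answer: 0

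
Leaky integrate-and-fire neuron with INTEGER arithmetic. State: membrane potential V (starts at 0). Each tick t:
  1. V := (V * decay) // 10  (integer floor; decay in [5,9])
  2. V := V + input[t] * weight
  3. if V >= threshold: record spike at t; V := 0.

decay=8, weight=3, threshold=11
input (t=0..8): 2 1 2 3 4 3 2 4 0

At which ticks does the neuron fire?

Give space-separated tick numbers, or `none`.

t=0: input=2 -> V=6
t=1: input=1 -> V=7
t=2: input=2 -> V=0 FIRE
t=3: input=3 -> V=9
t=4: input=4 -> V=0 FIRE
t=5: input=3 -> V=9
t=6: input=2 -> V=0 FIRE
t=7: input=4 -> V=0 FIRE
t=8: input=0 -> V=0

Answer: 2 4 6 7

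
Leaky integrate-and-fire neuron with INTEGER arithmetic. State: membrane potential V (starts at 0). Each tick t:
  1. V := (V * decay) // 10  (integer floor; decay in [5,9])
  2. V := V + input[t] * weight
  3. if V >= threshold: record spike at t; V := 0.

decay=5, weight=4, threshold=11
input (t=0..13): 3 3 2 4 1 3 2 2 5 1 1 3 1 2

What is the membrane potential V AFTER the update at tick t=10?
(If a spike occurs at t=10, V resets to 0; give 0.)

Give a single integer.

t=0: input=3 -> V=0 FIRE
t=1: input=3 -> V=0 FIRE
t=2: input=2 -> V=8
t=3: input=4 -> V=0 FIRE
t=4: input=1 -> V=4
t=5: input=3 -> V=0 FIRE
t=6: input=2 -> V=8
t=7: input=2 -> V=0 FIRE
t=8: input=5 -> V=0 FIRE
t=9: input=1 -> V=4
t=10: input=1 -> V=6
t=11: input=3 -> V=0 FIRE
t=12: input=1 -> V=4
t=13: input=2 -> V=10

Answer: 6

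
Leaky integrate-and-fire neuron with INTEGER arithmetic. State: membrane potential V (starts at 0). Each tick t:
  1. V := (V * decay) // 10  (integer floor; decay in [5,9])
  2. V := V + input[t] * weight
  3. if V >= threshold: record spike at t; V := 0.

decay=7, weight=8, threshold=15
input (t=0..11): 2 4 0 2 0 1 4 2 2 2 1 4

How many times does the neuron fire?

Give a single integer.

t=0: input=2 -> V=0 FIRE
t=1: input=4 -> V=0 FIRE
t=2: input=0 -> V=0
t=3: input=2 -> V=0 FIRE
t=4: input=0 -> V=0
t=5: input=1 -> V=8
t=6: input=4 -> V=0 FIRE
t=7: input=2 -> V=0 FIRE
t=8: input=2 -> V=0 FIRE
t=9: input=2 -> V=0 FIRE
t=10: input=1 -> V=8
t=11: input=4 -> V=0 FIRE

Answer: 8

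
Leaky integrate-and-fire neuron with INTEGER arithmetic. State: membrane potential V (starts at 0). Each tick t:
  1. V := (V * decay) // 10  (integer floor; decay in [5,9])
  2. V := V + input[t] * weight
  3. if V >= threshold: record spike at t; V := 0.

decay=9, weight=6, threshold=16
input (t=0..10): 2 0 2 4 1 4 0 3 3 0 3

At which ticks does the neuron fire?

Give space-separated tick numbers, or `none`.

t=0: input=2 -> V=12
t=1: input=0 -> V=10
t=2: input=2 -> V=0 FIRE
t=3: input=4 -> V=0 FIRE
t=4: input=1 -> V=6
t=5: input=4 -> V=0 FIRE
t=6: input=0 -> V=0
t=7: input=3 -> V=0 FIRE
t=8: input=3 -> V=0 FIRE
t=9: input=0 -> V=0
t=10: input=3 -> V=0 FIRE

Answer: 2 3 5 7 8 10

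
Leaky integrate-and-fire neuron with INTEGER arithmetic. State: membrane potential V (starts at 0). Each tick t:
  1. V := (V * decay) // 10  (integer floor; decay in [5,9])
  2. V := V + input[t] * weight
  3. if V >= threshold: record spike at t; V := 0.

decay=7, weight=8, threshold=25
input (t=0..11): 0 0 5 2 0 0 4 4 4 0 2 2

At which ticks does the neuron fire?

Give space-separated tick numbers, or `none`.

t=0: input=0 -> V=0
t=1: input=0 -> V=0
t=2: input=5 -> V=0 FIRE
t=3: input=2 -> V=16
t=4: input=0 -> V=11
t=5: input=0 -> V=7
t=6: input=4 -> V=0 FIRE
t=7: input=4 -> V=0 FIRE
t=8: input=4 -> V=0 FIRE
t=9: input=0 -> V=0
t=10: input=2 -> V=16
t=11: input=2 -> V=0 FIRE

Answer: 2 6 7 8 11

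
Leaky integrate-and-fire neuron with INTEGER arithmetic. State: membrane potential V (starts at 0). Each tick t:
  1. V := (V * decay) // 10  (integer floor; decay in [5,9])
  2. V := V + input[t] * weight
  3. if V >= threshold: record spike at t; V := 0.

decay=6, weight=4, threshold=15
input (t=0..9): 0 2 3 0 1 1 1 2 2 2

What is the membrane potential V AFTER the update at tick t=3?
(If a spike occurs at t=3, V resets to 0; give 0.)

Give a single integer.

Answer: 0

Derivation:
t=0: input=0 -> V=0
t=1: input=2 -> V=8
t=2: input=3 -> V=0 FIRE
t=3: input=0 -> V=0
t=4: input=1 -> V=4
t=5: input=1 -> V=6
t=6: input=1 -> V=7
t=7: input=2 -> V=12
t=8: input=2 -> V=0 FIRE
t=9: input=2 -> V=8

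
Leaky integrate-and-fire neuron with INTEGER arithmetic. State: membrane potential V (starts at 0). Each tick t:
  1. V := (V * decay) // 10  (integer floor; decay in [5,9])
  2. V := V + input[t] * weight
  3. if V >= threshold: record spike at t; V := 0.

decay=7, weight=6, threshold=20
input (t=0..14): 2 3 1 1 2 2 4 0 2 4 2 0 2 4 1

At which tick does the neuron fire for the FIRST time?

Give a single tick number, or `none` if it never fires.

Answer: 1

Derivation:
t=0: input=2 -> V=12
t=1: input=3 -> V=0 FIRE
t=2: input=1 -> V=6
t=3: input=1 -> V=10
t=4: input=2 -> V=19
t=5: input=2 -> V=0 FIRE
t=6: input=4 -> V=0 FIRE
t=7: input=0 -> V=0
t=8: input=2 -> V=12
t=9: input=4 -> V=0 FIRE
t=10: input=2 -> V=12
t=11: input=0 -> V=8
t=12: input=2 -> V=17
t=13: input=4 -> V=0 FIRE
t=14: input=1 -> V=6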